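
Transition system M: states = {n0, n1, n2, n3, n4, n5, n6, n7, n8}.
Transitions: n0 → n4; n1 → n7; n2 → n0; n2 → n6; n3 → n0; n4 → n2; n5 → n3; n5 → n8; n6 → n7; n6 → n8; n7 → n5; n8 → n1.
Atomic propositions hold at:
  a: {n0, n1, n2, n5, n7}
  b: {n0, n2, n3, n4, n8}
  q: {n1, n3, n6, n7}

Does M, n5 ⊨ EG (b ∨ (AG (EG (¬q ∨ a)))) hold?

No

Sat(¬q) = {n0, n2, n4, n5, n8}
Sat(¬q ∨ a) = {n0, n1, n2, n4, n5, n7, n8}
EG (¬q ∨ a): greatest fixpoint, start Z0 = {n0, n1, n2, n4, n5, n7, n8}, keep only states in Sat with some successor in Z. Already a fixed point.
Sat(EG (¬q ∨ a)) = {n0, n1, n2, n4, n5, n7, n8}
AG (EG (¬q ∨ a)): greatest fixpoint, start Z0 = {n0, n1, n2, n4, n5, n7, n8}, keep only states in Sat with every successor in Z. Z1 = {n0, n1, n4, n7, n8}; Z2 = {n0, n1, n8}; Z3 = {n8}; Z4 = ∅; fixed.
Sat(AG (EG (¬q ∨ a))) = ∅
Sat(b ∨ (AG (EG (¬q ∨ a)))) = {n0, n2, n3, n4, n8}
EG (b ∨ (AG (EG (¬q ∨ a)))): greatest fixpoint, start Z0 = {n0, n2, n3, n4, n8}, keep only states in Sat with some successor in Z. Z1 = {n0, n2, n3, n4}; fixed.
Sat(EG (b ∨ (AG (EG (¬q ∨ a))))) = {n0, n2, n3, n4}
n5 ∉ Sat(EG (b ∨ (AG (EG (¬q ∨ a))))) = {n0, n2, n3, n4}, so the formula does not hold at n5.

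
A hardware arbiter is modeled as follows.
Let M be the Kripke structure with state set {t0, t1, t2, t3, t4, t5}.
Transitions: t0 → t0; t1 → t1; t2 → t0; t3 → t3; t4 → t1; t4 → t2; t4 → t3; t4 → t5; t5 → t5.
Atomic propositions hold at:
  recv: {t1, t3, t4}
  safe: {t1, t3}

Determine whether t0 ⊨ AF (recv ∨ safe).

Sat(recv ∨ safe) = {t1, t3, t4}
AF (recv ∨ safe): least fixpoint, start Z0 = {t1, t3, t4}, add states with every successor in Z. Already a fixed point.
Sat(AF (recv ∨ safe)) = {t1, t3, t4}
t0 ∉ Sat(AF (recv ∨ safe)) = {t1, t3, t4}, so the formula does not hold at t0.

No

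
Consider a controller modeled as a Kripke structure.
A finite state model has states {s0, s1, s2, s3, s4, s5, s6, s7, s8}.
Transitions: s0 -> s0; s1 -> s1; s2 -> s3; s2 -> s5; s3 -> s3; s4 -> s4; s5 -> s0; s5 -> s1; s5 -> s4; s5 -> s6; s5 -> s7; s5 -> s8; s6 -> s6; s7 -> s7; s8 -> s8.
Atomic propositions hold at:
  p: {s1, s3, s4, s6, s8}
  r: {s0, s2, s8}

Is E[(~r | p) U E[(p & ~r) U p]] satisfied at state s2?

No

Sat(~r) = {s1, s3, s4, s5, s6, s7}
Sat(~r | p) = {s1, s3, s4, s5, s6, s7, s8}
Sat(p & ~r) = {s1, s3, s4, s6}
E[(p & ~r) U p]: least fixpoint, start Z0 = Sat(p) = {s1, s3, s4, s6, s8}, add states in Sat(p & ~r) with some successor in Z. Already a fixed point.
Sat(E[(p & ~r) U p]) = {s1, s3, s4, s6, s8}
E[(~r | p) U E[(p & ~r) U p]]: least fixpoint, start Z0 = Sat(E[(p & ~r) U p]) = {s1, s3, s4, s6, s8}, add states in Sat(~r | p) with some successor in Z. Z1 = {s1, s3, s4, s5, s6, s8}; fixed.
Sat(E[(~r | p) U E[(p & ~r) U p]]) = {s1, s3, s4, s5, s6, s8}
s2 ∉ Sat(E[(~r | p) U E[(p & ~r) U p]]) = {s1, s3, s4, s5, s6, s8}, so the formula does not hold at s2.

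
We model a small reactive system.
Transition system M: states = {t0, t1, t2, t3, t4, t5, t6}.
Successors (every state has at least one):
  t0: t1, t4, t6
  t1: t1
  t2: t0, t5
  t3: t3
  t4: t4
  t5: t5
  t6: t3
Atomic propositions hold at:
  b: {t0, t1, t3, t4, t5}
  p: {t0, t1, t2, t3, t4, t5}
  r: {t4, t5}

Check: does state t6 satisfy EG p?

EG p: greatest fixpoint, start Z0 = {t0, t1, t2, t3, t4, t5}, keep only states in Sat with some successor in Z. Already a fixed point.
Sat(EG p) = {t0, t1, t2, t3, t4, t5}
t6 ∉ Sat(EG p) = {t0, t1, t2, t3, t4, t5}, so the formula does not hold at t6.

No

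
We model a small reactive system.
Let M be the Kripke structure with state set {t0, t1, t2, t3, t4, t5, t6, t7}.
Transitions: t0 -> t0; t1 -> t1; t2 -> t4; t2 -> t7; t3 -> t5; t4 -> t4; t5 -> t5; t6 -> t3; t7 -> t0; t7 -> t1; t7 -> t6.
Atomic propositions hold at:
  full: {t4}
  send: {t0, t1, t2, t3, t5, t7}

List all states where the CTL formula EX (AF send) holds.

{t0, t1, t2, t3, t5, t6, t7}

AF send: least fixpoint, start Z0 = {t0, t1, t2, t3, t5, t7}, add states with every successor in Z. Z1 = {t0, t1, t2, t3, t5, t6, t7}; fixed.
Sat(AF send) = {t0, t1, t2, t3, t5, t6, t7}
Sat(EX (AF send)) = {s : some successor in {t0, t1, t2, t3, t5, t6, t7}} = {t0, t1, t2, t3, t5, t6, t7}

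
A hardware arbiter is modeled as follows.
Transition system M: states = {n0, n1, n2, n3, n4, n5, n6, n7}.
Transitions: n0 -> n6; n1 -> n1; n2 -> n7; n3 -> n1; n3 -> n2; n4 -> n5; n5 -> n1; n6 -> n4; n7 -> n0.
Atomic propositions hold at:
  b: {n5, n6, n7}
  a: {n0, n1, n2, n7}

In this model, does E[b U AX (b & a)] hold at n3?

Sat(b & a) = {n7}
Sat(AX (b & a)) = {s : every successor in {n7}} = {n2}
E[b U AX (b & a)]: least fixpoint, start Z0 = Sat(AX (b & a)) = {n2}, add states in Sat(b) with some successor in Z. Already a fixed point.
Sat(E[b U AX (b & a)]) = {n2}
n3 ∉ Sat(E[b U AX (b & a)]) = {n2}, so the formula does not hold at n3.

No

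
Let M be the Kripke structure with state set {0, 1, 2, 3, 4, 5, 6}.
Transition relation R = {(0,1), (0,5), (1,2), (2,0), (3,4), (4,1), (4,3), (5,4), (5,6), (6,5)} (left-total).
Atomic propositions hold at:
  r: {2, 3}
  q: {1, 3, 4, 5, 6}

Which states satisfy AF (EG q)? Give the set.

{3, 4, 5, 6}

EG q: greatest fixpoint, start Z0 = {1, 3, 4, 5, 6}, keep only states in Sat with some successor in Z. Z1 = {3, 4, 5, 6}; fixed.
Sat(EG q) = {3, 4, 5, 6}
AF (EG q): least fixpoint, start Z0 = {3, 4, 5, 6}, add states with every successor in Z. Already a fixed point.
Sat(AF (EG q)) = {3, 4, 5, 6}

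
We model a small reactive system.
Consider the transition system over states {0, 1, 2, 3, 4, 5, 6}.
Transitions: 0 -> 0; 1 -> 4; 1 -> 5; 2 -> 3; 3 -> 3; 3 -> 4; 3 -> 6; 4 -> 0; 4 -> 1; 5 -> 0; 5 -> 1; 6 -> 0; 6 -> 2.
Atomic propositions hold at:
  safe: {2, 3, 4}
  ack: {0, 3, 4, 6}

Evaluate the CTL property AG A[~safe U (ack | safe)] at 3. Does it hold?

Sat(~safe) = {0, 1, 5, 6}
Sat(ack | safe) = {0, 2, 3, 4, 6}
A[~safe U (ack | safe)]: least fixpoint, start Z0 = Sat((ack | safe)) = {0, 2, 3, 4, 6}, add states in Sat(~safe) with every successor in Z. Already a fixed point.
Sat(A[~safe U (ack | safe)]) = {0, 2, 3, 4, 6}
AG A[~safe U (ack | safe)]: greatest fixpoint, start Z0 = {0, 2, 3, 4, 6}, keep only states in Sat with every successor in Z. Z1 = {0, 2, 3, 6}; Z2 = {0, 2, 6}; Z3 = {0, 6}; Z4 = {0}; fixed.
Sat(AG A[~safe U (ack | safe)]) = {0}
3 ∉ Sat(AG A[~safe U (ack | safe)]) = {0}, so the formula does not hold at 3.

No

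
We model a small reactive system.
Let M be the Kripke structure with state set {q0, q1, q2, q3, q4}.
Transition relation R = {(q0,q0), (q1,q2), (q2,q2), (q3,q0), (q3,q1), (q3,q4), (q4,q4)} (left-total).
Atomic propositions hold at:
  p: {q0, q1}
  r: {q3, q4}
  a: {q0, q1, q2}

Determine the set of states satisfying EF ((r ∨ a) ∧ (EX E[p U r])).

Sat(r ∨ a) = {q0, q1, q2, q3, q4}
E[p U r]: least fixpoint, start Z0 = Sat(r) = {q3, q4}, add states in Sat(p) with some successor in Z. Already a fixed point.
Sat(E[p U r]) = {q3, q4}
Sat(EX E[p U r]) = {s : some successor in {q3, q4}} = {q3, q4}
Sat((r ∨ a) ∧ (EX E[p U r])) = {q3, q4}
EF ((r ∨ a) ∧ (EX E[p U r])): least fixpoint, start Z0 = {q3, q4}, add states with some successor in Z. Already a fixed point.
Sat(EF ((r ∨ a) ∧ (EX E[p U r]))) = {q3, q4}

{q3, q4}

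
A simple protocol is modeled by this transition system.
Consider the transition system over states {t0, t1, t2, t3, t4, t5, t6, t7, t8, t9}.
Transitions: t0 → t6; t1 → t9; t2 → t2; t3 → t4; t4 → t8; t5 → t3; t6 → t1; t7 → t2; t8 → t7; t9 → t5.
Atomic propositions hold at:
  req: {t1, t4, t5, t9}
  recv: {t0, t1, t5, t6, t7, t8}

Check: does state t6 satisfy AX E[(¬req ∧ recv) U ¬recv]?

Sat(¬req) = {t0, t2, t3, t6, t7, t8}
Sat(¬req ∧ recv) = {t0, t6, t7, t8}
Sat(¬recv) = {t2, t3, t4, t9}
E[(¬req ∧ recv) U ¬recv]: least fixpoint, start Z0 = Sat(¬recv) = {t2, t3, t4, t9}, add states in Sat(¬req ∧ recv) with some successor in Z. Z1 = {t2, t3, t4, t7, t9}; Z2 = {t2, t3, t4, t7, t8, t9}; fixed.
Sat(E[(¬req ∧ recv) U ¬recv]) = {t2, t3, t4, t7, t8, t9}
Sat(AX E[(¬req ∧ recv) U ¬recv]) = {s : every successor in {t2, t3, t4, t7, t8, t9}} = {t1, t2, t3, t4, t5, t7, t8}
t6 ∉ Sat(AX E[(¬req ∧ recv) U ¬recv]) = {t1, t2, t3, t4, t5, t7, t8}, so the formula does not hold at t6.

No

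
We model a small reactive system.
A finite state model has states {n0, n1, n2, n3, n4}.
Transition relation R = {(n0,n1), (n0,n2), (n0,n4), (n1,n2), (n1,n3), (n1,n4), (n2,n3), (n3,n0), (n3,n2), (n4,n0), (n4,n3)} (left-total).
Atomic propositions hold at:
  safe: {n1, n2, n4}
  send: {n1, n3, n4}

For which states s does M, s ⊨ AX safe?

Sat(AX safe) = {s : every successor in {n1, n2, n4}} = {n0}

{n0}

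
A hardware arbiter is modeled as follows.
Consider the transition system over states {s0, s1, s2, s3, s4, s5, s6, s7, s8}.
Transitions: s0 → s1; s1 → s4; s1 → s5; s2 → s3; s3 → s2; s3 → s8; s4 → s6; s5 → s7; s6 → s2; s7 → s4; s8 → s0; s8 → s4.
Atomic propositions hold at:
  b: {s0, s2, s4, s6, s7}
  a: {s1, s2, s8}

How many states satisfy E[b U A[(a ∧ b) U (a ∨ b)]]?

Sat(a ∧ b) = {s2}
Sat(a ∨ b) = {s0, s1, s2, s4, s6, s7, s8}
A[(a ∧ b) U (a ∨ b)]: least fixpoint, start Z0 = Sat((a ∨ b)) = {s0, s1, s2, s4, s6, s7, s8}, add states in Sat(a ∧ b) with every successor in Z. Already a fixed point.
Sat(A[(a ∧ b) U (a ∨ b)]) = {s0, s1, s2, s4, s6, s7, s8}
E[b U A[(a ∧ b) U (a ∨ b)]]: least fixpoint, start Z0 = Sat(A[(a ∧ b) U (a ∨ b)]) = {s0, s1, s2, s4, s6, s7, s8}, add states in Sat(b) with some successor in Z. Already a fixed point.
Sat(E[b U A[(a ∧ b) U (a ∨ b)]]) = {s0, s1, s2, s4, s6, s7, s8}
|Sat(E[b U A[(a ∧ b) U (a ∨ b)]])| = |{s0, s1, s2, s4, s6, s7, s8}| = 7.

7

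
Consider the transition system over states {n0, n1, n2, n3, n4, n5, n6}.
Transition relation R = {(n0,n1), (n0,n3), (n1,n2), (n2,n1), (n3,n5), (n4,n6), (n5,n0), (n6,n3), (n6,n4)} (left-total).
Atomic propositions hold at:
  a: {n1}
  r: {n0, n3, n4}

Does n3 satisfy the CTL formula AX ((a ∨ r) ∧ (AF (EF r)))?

No

Sat(a ∨ r) = {n0, n1, n3, n4}
EF r: least fixpoint, start Z0 = {n0, n3, n4}, add states with some successor in Z. Z1 = {n0, n3, n4, n5, n6}; fixed.
Sat(EF r) = {n0, n3, n4, n5, n6}
AF (EF r): least fixpoint, start Z0 = {n0, n3, n4, n5, n6}, add states with every successor in Z. Already a fixed point.
Sat(AF (EF r)) = {n0, n3, n4, n5, n6}
Sat((a ∨ r) ∧ (AF (EF r))) = {n0, n3, n4}
Sat(AX ((a ∨ r) ∧ (AF (EF r)))) = {s : every successor in {n0, n3, n4}} = {n5, n6}
n3 ∉ Sat(AX ((a ∨ r) ∧ (AF (EF r)))) = {n5, n6}, so the formula does not hold at n3.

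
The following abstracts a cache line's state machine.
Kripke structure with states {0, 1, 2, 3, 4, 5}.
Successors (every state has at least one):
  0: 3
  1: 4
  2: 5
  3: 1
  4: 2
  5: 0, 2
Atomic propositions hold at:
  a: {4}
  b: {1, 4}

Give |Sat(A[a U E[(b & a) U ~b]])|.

5

Sat(b & a) = {4}
Sat(~b) = {0, 2, 3, 5}
E[(b & a) U ~b]: least fixpoint, start Z0 = Sat(~b) = {0, 2, 3, 5}, add states in Sat(b & a) with some successor in Z. Z1 = {0, 2, 3, 4, 5}; fixed.
Sat(E[(b & a) U ~b]) = {0, 2, 3, 4, 5}
A[a U E[(b & a) U ~b]]: least fixpoint, start Z0 = Sat(E[(b & a) U ~b]) = {0, 2, 3, 4, 5}, add states in Sat(a) with every successor in Z. Already a fixed point.
Sat(A[a U E[(b & a) U ~b]]) = {0, 2, 3, 4, 5}
|Sat(A[a U E[(b & a) U ~b]])| = |{0, 2, 3, 4, 5}| = 5.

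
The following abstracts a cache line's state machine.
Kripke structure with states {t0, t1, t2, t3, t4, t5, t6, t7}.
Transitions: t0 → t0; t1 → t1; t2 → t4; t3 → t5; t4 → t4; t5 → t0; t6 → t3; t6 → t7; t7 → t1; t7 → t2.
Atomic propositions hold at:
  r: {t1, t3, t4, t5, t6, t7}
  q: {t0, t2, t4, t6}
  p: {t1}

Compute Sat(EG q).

{t0, t2, t4}

EG q: greatest fixpoint, start Z0 = {t0, t2, t4, t6}, keep only states in Sat with some successor in Z. Z1 = {t0, t2, t4}; fixed.
Sat(EG q) = {t0, t2, t4}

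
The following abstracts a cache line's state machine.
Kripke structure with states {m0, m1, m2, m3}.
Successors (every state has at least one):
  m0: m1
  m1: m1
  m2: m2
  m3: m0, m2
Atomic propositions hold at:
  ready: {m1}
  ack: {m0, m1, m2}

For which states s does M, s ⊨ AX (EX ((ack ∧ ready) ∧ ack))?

Sat(ack ∧ ready) = {m1}
Sat((ack ∧ ready) ∧ ack) = {m1}
Sat(EX ((ack ∧ ready) ∧ ack)) = {s : some successor in {m1}} = {m0, m1}
Sat(AX (EX ((ack ∧ ready) ∧ ack))) = {s : every successor in {m0, m1}} = {m0, m1}

{m0, m1}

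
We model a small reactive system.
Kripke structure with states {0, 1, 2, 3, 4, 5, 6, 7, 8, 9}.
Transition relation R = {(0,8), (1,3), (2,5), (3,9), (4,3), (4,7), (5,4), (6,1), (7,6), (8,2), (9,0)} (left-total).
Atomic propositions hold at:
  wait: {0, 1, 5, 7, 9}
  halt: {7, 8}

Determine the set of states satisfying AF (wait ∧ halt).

Sat(wait ∧ halt) = {7}
AF (wait ∧ halt): least fixpoint, start Z0 = {7}, add states with every successor in Z. Already a fixed point.
Sat(AF (wait ∧ halt)) = {7}

{7}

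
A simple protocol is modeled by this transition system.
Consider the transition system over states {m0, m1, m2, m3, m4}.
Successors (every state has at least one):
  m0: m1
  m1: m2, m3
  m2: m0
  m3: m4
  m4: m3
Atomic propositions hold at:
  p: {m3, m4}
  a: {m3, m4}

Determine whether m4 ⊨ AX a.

Yes

Sat(AX a) = {s : every successor in {m3, m4}} = {m3, m4}
m4 ∈ Sat(AX a) = {m3, m4}, so the formula holds at m4.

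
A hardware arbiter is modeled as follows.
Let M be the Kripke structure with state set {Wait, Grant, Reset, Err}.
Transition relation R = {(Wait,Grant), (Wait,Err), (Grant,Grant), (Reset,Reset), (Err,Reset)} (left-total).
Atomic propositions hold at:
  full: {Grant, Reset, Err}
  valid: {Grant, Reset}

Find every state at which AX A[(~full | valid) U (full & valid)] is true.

{Grant, Reset, Err}

Sat(~full) = {Wait}
Sat(~full | valid) = {Wait, Grant, Reset}
Sat(full & valid) = {Grant, Reset}
A[(~full | valid) U (full & valid)]: least fixpoint, start Z0 = Sat((full & valid)) = {Grant, Reset}, add states in Sat(~full | valid) with every successor in Z. Already a fixed point.
Sat(A[(~full | valid) U (full & valid)]) = {Grant, Reset}
Sat(AX A[(~full | valid) U (full & valid)]) = {s : every successor in {Grant, Reset}} = {Grant, Reset, Err}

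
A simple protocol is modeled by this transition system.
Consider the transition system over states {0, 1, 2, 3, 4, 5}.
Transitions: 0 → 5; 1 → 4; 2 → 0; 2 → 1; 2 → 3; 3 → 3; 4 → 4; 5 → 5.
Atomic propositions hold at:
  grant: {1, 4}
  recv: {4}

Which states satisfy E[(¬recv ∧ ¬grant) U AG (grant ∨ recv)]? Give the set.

{1, 2, 4}

Sat(¬recv) = {0, 1, 2, 3, 5}
Sat(¬grant) = {0, 2, 3, 5}
Sat(¬recv ∧ ¬grant) = {0, 2, 3, 5}
Sat(grant ∨ recv) = {1, 4}
AG (grant ∨ recv): greatest fixpoint, start Z0 = {1, 4}, keep only states in Sat with every successor in Z. Already a fixed point.
Sat(AG (grant ∨ recv)) = {1, 4}
E[(¬recv ∧ ¬grant) U AG (grant ∨ recv)]: least fixpoint, start Z0 = Sat(AG (grant ∨ recv)) = {1, 4}, add states in Sat(¬recv ∧ ¬grant) with some successor in Z. Z1 = {1, 2, 4}; fixed.
Sat(E[(¬recv ∧ ¬grant) U AG (grant ∨ recv)]) = {1, 2, 4}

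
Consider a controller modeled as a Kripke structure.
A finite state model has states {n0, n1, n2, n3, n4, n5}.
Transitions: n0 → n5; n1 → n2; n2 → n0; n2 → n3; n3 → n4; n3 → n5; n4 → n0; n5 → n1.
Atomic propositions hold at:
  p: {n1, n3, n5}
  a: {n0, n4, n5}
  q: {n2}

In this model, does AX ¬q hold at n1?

Sat(¬q) = {n0, n1, n3, n4, n5}
Sat(AX ¬q) = {s : every successor in {n0, n1, n3, n4, n5}} = {n0, n2, n3, n4, n5}
n1 ∉ Sat(AX ¬q) = {n0, n2, n3, n4, n5}, so the formula does not hold at n1.

No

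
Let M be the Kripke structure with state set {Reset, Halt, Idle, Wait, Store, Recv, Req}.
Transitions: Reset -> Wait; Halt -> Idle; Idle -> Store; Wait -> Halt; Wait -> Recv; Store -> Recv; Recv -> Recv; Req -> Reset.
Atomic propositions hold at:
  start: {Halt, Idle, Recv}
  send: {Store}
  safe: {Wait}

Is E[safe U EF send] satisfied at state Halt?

EF send: least fixpoint, start Z0 = {Store}, add states with some successor in Z. Z1 = {Idle, Store}; Z2 = {Halt, Idle, Store}; Z3 = {Halt, Idle, Wait, Store}; Z4 = {Reset, Halt, Idle, Wait, Store}; Z5 = {Reset, Halt, Idle, Wait, Store, Req}; fixed.
Sat(EF send) = {Reset, Halt, Idle, Wait, Store, Req}
E[safe U EF send]: least fixpoint, start Z0 = Sat(EF send) = {Reset, Halt, Idle, Wait, Store, Req}, add states in Sat(safe) with some successor in Z. Already a fixed point.
Sat(E[safe U EF send]) = {Reset, Halt, Idle, Wait, Store, Req}
Halt ∈ Sat(E[safe U EF send]) = {Reset, Halt, Idle, Wait, Store, Req}, so the formula holds at Halt.

Yes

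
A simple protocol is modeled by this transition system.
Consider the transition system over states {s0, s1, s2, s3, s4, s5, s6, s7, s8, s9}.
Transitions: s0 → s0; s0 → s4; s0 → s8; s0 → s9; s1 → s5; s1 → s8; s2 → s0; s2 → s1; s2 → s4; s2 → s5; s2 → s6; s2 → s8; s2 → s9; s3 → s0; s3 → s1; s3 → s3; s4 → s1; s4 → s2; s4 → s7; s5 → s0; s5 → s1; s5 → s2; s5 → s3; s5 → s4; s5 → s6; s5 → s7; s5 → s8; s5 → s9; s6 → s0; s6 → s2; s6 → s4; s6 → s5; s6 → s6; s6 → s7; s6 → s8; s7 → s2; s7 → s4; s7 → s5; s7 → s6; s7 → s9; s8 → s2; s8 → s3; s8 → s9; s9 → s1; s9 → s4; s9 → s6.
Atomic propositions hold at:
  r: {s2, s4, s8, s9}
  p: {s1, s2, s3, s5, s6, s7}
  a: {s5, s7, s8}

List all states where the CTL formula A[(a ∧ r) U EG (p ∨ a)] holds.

Sat(a ∧ r) = {s8}
Sat(p ∨ a) = {s1, s2, s3, s5, s6, s7, s8}
EG (p ∨ a): greatest fixpoint, start Z0 = {s1, s2, s3, s5, s6, s7, s8}, keep only states in Sat with some successor in Z. Already a fixed point.
Sat(EG (p ∨ a)) = {s1, s2, s3, s5, s6, s7, s8}
A[(a ∧ r) U EG (p ∨ a)]: least fixpoint, start Z0 = Sat(EG (p ∨ a)) = {s1, s2, s3, s5, s6, s7, s8}, add states in Sat(a ∧ r) with every successor in Z. Already a fixed point.
Sat(A[(a ∧ r) U EG (p ∨ a)]) = {s1, s2, s3, s5, s6, s7, s8}

{s1, s2, s3, s5, s6, s7, s8}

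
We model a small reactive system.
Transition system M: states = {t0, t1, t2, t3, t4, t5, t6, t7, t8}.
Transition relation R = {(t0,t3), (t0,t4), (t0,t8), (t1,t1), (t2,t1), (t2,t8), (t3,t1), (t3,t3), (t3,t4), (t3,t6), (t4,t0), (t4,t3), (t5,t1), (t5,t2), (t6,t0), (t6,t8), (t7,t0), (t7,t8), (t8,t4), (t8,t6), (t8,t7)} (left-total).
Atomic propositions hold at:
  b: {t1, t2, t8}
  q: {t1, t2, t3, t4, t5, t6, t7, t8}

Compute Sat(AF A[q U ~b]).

Sat(~b) = {t0, t3, t4, t5, t6, t7}
A[q U ~b]: least fixpoint, start Z0 = Sat(~b) = {t0, t3, t4, t5, t6, t7}, add states in Sat(q) with every successor in Z. Z1 = {t0, t3, t4, t5, t6, t7, t8}; fixed.
Sat(A[q U ~b]) = {t0, t3, t4, t5, t6, t7, t8}
AF A[q U ~b]: least fixpoint, start Z0 = {t0, t3, t4, t5, t6, t7, t8}, add states with every successor in Z. Already a fixed point.
Sat(AF A[q U ~b]) = {t0, t3, t4, t5, t6, t7, t8}

{t0, t3, t4, t5, t6, t7, t8}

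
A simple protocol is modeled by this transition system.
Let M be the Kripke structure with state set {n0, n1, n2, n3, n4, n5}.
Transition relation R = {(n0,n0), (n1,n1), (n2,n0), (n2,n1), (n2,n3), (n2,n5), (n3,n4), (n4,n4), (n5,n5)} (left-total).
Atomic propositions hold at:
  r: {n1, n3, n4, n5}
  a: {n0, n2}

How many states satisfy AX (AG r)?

AG r: greatest fixpoint, start Z0 = {n1, n3, n4, n5}, keep only states in Sat with every successor in Z. Already a fixed point.
Sat(AG r) = {n1, n3, n4, n5}
Sat(AX (AG r)) = {s : every successor in {n1, n3, n4, n5}} = {n1, n3, n4, n5}
|Sat(AX (AG r))| = |{n1, n3, n4, n5}| = 4.

4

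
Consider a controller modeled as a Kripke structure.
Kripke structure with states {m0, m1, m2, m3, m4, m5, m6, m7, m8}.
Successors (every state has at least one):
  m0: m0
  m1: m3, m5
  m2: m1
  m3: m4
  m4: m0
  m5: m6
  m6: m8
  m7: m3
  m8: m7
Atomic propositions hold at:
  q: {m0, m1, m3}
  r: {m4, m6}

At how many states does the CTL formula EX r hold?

2

Sat(EX r) = {s : some successor in {m4, m6}} = {m3, m5}
|Sat(EX r)| = |{m3, m5}| = 2.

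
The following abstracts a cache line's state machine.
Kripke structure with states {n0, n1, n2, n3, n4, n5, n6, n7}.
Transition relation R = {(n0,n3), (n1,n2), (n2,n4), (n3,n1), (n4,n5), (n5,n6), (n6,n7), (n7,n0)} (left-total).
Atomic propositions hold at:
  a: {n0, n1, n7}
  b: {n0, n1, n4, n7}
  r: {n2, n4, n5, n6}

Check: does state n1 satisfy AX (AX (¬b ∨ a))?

Sat(¬b) = {n2, n3, n5, n6}
Sat(¬b ∨ a) = {n0, n1, n2, n3, n5, n6, n7}
Sat(AX (¬b ∨ a)) = {s : every successor in {n0, n1, n2, n3, n5, n6, n7}} = {n0, n1, n3, n4, n5, n6, n7}
Sat(AX (AX (¬b ∨ a))) = {s : every successor in {n0, n1, n3, n4, n5, n6, n7}} = {n0, n2, n3, n4, n5, n6, n7}
n1 ∉ Sat(AX (AX (¬b ∨ a))) = {n0, n2, n3, n4, n5, n6, n7}, so the formula does not hold at n1.

No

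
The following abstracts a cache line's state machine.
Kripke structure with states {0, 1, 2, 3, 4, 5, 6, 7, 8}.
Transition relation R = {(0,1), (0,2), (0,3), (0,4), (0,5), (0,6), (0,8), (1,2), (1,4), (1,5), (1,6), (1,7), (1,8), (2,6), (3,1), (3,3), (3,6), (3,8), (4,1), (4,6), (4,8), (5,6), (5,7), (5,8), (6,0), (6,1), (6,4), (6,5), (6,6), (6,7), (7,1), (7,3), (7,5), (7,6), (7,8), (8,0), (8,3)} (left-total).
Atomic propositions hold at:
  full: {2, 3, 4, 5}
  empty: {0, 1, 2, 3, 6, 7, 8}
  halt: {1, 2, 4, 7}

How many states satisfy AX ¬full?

Sat(¬full) = {0, 1, 6, 7, 8}
Sat(AX ¬full) = {s : every successor in {0, 1, 6, 7, 8}} = {2, 4, 5}
|Sat(AX ¬full)| = |{2, 4, 5}| = 3.

3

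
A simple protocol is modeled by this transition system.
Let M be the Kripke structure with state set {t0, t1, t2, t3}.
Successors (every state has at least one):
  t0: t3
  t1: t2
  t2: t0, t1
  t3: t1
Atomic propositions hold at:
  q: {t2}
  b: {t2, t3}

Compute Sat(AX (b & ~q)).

Sat(~q) = {t0, t1, t3}
Sat(b & ~q) = {t3}
Sat(AX (b & ~q)) = {s : every successor in {t3}} = {t0}

{t0}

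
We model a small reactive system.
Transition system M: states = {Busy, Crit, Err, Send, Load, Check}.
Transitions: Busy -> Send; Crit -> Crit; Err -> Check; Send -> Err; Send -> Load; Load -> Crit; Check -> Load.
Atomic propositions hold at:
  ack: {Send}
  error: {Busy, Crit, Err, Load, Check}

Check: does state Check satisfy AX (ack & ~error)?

No

Sat(~error) = {Send}
Sat(ack & ~error) = {Send}
Sat(AX (ack & ~error)) = {s : every successor in {Send}} = {Busy}
Check ∉ Sat(AX (ack & ~error)) = {Busy}, so the formula does not hold at Check.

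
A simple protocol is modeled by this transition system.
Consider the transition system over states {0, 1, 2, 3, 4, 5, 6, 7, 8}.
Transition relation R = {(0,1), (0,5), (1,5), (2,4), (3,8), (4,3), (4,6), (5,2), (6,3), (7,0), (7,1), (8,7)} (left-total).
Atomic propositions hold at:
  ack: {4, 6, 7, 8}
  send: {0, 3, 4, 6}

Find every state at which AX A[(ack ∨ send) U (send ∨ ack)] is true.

{2, 3, 4, 6, 8}

Sat(ack ∨ send) = {0, 3, 4, 6, 7, 8}
Sat(send ∨ ack) = {0, 3, 4, 6, 7, 8}
A[(ack ∨ send) U (send ∨ ack)]: least fixpoint, start Z0 = Sat((send ∨ ack)) = {0, 3, 4, 6, 7, 8}, add states in Sat(ack ∨ send) with every successor in Z. Already a fixed point.
Sat(A[(ack ∨ send) U (send ∨ ack)]) = {0, 3, 4, 6, 7, 8}
Sat(AX A[(ack ∨ send) U (send ∨ ack)]) = {s : every successor in {0, 3, 4, 6, 7, 8}} = {2, 3, 4, 6, 8}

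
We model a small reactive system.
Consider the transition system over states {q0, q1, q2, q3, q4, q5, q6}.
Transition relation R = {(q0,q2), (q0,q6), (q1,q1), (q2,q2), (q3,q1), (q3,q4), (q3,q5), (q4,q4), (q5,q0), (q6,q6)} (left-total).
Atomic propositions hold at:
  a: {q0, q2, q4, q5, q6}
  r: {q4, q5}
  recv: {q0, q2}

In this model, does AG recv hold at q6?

No

AG recv: greatest fixpoint, start Z0 = {q0, q2}, keep only states in Sat with every successor in Z. Z1 = {q2}; fixed.
Sat(AG recv) = {q2}
q6 ∉ Sat(AG recv) = {q2}, so the formula does not hold at q6.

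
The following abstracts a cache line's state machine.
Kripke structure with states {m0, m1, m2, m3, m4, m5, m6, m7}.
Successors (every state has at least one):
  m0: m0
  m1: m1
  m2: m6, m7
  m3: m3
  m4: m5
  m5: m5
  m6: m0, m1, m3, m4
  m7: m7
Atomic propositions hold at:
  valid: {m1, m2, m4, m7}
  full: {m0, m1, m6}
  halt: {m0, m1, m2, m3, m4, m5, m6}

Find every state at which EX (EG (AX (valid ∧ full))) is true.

{m1, m6}

Sat(valid ∧ full) = {m1}
Sat(AX (valid ∧ full)) = {s : every successor in {m1}} = {m1}
EG (AX (valid ∧ full)): greatest fixpoint, start Z0 = {m1}, keep only states in Sat with some successor in Z. Already a fixed point.
Sat(EG (AX (valid ∧ full))) = {m1}
Sat(EX (EG (AX (valid ∧ full)))) = {s : some successor in {m1}} = {m1, m6}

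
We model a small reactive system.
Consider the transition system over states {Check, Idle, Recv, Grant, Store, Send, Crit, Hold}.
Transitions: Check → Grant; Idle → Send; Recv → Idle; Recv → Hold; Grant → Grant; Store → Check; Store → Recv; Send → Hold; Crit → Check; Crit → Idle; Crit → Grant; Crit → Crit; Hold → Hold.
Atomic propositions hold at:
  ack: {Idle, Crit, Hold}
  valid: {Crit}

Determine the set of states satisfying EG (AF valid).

{Crit}

AF valid: least fixpoint, start Z0 = {Crit}, add states with every successor in Z. Already a fixed point.
Sat(AF valid) = {Crit}
EG (AF valid): greatest fixpoint, start Z0 = {Crit}, keep only states in Sat with some successor in Z. Already a fixed point.
Sat(EG (AF valid)) = {Crit}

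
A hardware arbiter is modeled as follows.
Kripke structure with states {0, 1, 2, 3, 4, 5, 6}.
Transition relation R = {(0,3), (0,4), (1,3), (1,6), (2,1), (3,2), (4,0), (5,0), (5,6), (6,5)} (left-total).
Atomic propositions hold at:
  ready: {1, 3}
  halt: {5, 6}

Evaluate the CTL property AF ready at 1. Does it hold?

AF ready: least fixpoint, start Z0 = {1, 3}, add states with every successor in Z. Z1 = {1, 2, 3}; fixed.
Sat(AF ready) = {1, 2, 3}
1 ∈ Sat(AF ready) = {1, 2, 3}, so the formula holds at 1.

Yes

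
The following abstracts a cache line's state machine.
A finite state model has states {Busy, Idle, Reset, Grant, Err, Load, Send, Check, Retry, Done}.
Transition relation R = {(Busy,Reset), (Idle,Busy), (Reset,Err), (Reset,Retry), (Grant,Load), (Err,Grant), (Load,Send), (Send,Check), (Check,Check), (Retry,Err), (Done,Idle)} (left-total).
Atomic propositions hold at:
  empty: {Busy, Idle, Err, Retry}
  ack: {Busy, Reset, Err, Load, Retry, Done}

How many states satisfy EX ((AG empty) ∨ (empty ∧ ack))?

3

AG empty: greatest fixpoint, start Z0 = {Busy, Idle, Err, Retry}, keep only states in Sat with every successor in Z. Z1 = {Idle, Retry}; Z2 = ∅; fixed.
Sat(AG empty) = ∅
Sat(empty ∧ ack) = {Busy, Err, Retry}
Sat((AG empty) ∨ (empty ∧ ack)) = {Busy, Err, Retry}
Sat(EX ((AG empty) ∨ (empty ∧ ack))) = {s : some successor in {Busy, Err, Retry}} = {Idle, Reset, Retry}
|Sat(EX ((AG empty) ∨ (empty ∧ ack)))| = |{Idle, Reset, Retry}| = 3.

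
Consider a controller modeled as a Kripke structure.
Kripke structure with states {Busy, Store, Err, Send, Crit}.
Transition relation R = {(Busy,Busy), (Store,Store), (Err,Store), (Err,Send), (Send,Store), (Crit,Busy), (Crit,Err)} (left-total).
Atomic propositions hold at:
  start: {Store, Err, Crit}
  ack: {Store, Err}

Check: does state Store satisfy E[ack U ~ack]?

Sat(~ack) = {Busy, Send, Crit}
E[ack U ~ack]: least fixpoint, start Z0 = Sat(~ack) = {Busy, Send, Crit}, add states in Sat(ack) with some successor in Z. Z1 = {Busy, Err, Send, Crit}; fixed.
Sat(E[ack U ~ack]) = {Busy, Err, Send, Crit}
Store ∉ Sat(E[ack U ~ack]) = {Busy, Err, Send, Crit}, so the formula does not hold at Store.

No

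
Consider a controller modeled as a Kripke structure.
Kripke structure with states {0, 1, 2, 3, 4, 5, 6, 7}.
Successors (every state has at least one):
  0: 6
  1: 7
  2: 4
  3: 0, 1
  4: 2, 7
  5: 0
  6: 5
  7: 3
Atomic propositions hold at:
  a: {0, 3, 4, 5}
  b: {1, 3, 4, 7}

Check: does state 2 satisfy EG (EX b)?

Sat(EX b) = {s : some successor in {1, 3, 4, 7}} = {1, 2, 3, 4, 7}
EG (EX b): greatest fixpoint, start Z0 = {1, 2, 3, 4, 7}, keep only states in Sat with some successor in Z. Already a fixed point.
Sat(EG (EX b)) = {1, 2, 3, 4, 7}
2 ∈ Sat(EG (EX b)) = {1, 2, 3, 4, 7}, so the formula holds at 2.

Yes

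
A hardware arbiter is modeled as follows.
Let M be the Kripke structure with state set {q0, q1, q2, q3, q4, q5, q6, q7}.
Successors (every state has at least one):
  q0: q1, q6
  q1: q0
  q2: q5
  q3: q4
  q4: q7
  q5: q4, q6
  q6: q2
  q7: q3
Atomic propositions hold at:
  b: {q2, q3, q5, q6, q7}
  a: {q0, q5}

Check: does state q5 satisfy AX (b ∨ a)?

No

Sat(b ∨ a) = {q0, q2, q3, q5, q6, q7}
Sat(AX (b ∨ a)) = {s : every successor in {q0, q2, q3, q5, q6, q7}} = {q1, q2, q4, q6, q7}
q5 ∉ Sat(AX (b ∨ a)) = {q1, q2, q4, q6, q7}, so the formula does not hold at q5.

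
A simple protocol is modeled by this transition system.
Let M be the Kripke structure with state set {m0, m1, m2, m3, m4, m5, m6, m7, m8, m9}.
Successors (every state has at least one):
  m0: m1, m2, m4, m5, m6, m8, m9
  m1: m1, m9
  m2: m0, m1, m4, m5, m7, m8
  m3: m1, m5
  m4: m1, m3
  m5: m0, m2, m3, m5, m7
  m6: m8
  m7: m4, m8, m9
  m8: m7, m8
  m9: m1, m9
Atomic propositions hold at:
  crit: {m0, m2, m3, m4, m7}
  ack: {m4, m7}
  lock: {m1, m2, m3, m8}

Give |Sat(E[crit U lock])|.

E[crit U lock]: least fixpoint, start Z0 = Sat(lock) = {m1, m2, m3, m8}, add states in Sat(crit) with some successor in Z. Z1 = {m0, m1, m2, m3, m4, m7, m8}; fixed.
Sat(E[crit U lock]) = {m0, m1, m2, m3, m4, m7, m8}
|Sat(E[crit U lock])| = |{m0, m1, m2, m3, m4, m7, m8}| = 7.

7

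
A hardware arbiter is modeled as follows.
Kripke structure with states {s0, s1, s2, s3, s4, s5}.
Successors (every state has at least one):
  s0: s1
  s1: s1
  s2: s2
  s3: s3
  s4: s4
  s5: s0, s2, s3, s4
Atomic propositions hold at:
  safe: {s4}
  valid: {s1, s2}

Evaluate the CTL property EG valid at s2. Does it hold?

Yes

EG valid: greatest fixpoint, start Z0 = {s1, s2}, keep only states in Sat with some successor in Z. Already a fixed point.
Sat(EG valid) = {s1, s2}
s2 ∈ Sat(EG valid) = {s1, s2}, so the formula holds at s2.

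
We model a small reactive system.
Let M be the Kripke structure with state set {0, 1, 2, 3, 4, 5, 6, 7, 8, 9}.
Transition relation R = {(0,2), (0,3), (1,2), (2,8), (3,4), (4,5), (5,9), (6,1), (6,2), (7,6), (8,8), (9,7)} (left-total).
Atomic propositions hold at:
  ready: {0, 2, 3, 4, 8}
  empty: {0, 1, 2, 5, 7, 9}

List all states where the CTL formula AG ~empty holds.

{8}

Sat(~empty) = {3, 4, 6, 8}
AG ~empty: greatest fixpoint, start Z0 = {3, 4, 6, 8}, keep only states in Sat with every successor in Z. Z1 = {3, 8}; Z2 = {8}; fixed.
Sat(AG ~empty) = {8}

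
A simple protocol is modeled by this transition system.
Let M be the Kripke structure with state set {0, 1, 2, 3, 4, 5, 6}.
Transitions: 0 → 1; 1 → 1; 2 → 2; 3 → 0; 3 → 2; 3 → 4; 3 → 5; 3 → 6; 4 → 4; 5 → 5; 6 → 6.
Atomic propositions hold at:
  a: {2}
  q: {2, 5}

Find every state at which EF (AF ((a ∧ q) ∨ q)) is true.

{2, 3, 5}

Sat(a ∧ q) = {2}
Sat((a ∧ q) ∨ q) = {2, 5}
AF ((a ∧ q) ∨ q): least fixpoint, start Z0 = {2, 5}, add states with every successor in Z. Already a fixed point.
Sat(AF ((a ∧ q) ∨ q)) = {2, 5}
EF (AF ((a ∧ q) ∨ q)): least fixpoint, start Z0 = {2, 5}, add states with some successor in Z. Z1 = {2, 3, 5}; fixed.
Sat(EF (AF ((a ∧ q) ∨ q))) = {2, 3, 5}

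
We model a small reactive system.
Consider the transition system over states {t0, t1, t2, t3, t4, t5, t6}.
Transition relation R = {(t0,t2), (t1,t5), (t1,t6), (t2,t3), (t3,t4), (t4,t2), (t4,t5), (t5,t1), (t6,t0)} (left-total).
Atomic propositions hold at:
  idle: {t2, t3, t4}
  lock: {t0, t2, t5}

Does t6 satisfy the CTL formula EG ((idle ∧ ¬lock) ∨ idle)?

Sat(¬lock) = {t1, t3, t4, t6}
Sat(idle ∧ ¬lock) = {t3, t4}
Sat((idle ∧ ¬lock) ∨ idle) = {t2, t3, t4}
EG ((idle ∧ ¬lock) ∨ idle): greatest fixpoint, start Z0 = {t2, t3, t4}, keep only states in Sat with some successor in Z. Already a fixed point.
Sat(EG ((idle ∧ ¬lock) ∨ idle)) = {t2, t3, t4}
t6 ∉ Sat(EG ((idle ∧ ¬lock) ∨ idle)) = {t2, t3, t4}, so the formula does not hold at t6.

No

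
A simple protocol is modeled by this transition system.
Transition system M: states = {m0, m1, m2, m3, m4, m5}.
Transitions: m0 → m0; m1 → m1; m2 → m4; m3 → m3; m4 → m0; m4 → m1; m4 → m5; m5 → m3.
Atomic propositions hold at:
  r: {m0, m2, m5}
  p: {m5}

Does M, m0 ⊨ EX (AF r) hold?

Yes

AF r: least fixpoint, start Z0 = {m0, m2, m5}, add states with every successor in Z. Already a fixed point.
Sat(AF r) = {m0, m2, m5}
Sat(EX (AF r)) = {s : some successor in {m0, m2, m5}} = {m0, m4}
m0 ∈ Sat(EX (AF r)) = {m0, m4}, so the formula holds at m0.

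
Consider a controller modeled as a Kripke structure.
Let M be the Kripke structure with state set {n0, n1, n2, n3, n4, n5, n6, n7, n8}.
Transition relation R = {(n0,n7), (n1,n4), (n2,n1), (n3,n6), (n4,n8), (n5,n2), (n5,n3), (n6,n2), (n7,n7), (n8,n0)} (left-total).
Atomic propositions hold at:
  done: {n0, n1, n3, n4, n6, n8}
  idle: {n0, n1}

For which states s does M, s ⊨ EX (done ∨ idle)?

Sat(done ∨ idle) = {n0, n1, n3, n4, n6, n8}
Sat(EX (done ∨ idle)) = {s : some successor in {n0, n1, n3, n4, n6, n8}} = {n1, n2, n3, n4, n5, n8}

{n1, n2, n3, n4, n5, n8}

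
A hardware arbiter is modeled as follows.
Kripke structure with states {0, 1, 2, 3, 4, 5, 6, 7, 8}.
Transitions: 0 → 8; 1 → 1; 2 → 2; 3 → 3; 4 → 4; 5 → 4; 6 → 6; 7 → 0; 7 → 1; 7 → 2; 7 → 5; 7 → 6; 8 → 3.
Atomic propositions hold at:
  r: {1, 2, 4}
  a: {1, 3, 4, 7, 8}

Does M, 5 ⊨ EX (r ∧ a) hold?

Yes

Sat(r ∧ a) = {1, 4}
Sat(EX (r ∧ a)) = {s : some successor in {1, 4}} = {1, 4, 5, 7}
5 ∈ Sat(EX (r ∧ a)) = {1, 4, 5, 7}, so the formula holds at 5.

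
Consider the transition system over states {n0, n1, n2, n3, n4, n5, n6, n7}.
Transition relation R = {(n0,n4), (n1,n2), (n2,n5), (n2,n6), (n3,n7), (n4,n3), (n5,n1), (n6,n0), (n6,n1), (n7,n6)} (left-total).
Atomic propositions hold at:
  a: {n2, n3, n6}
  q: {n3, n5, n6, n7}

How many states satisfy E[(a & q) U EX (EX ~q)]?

Sat(a & q) = {n3, n6}
Sat(~q) = {n0, n1, n2, n4}
Sat(EX ~q) = {s : some successor in {n0, n1, n2, n4}} = {n0, n1, n5, n6}
Sat(EX (EX ~q)) = {s : some successor in {n0, n1, n5, n6}} = {n2, n5, n6, n7}
E[(a & q) U EX (EX ~q)]: least fixpoint, start Z0 = Sat(EX (EX ~q)) = {n2, n5, n6, n7}, add states in Sat(a & q) with some successor in Z. Z1 = {n2, n3, n5, n6, n7}; fixed.
Sat(E[(a & q) U EX (EX ~q)]) = {n2, n3, n5, n6, n7}
|Sat(E[(a & q) U EX (EX ~q)])| = |{n2, n3, n5, n6, n7}| = 5.

5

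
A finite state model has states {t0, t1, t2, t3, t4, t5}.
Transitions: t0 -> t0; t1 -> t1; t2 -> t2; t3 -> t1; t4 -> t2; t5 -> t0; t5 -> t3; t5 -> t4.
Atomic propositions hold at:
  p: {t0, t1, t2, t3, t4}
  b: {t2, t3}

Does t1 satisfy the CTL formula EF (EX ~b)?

Yes

Sat(~b) = {t0, t1, t4, t5}
Sat(EX ~b) = {s : some successor in {t0, t1, t4, t5}} = {t0, t1, t3, t5}
EF (EX ~b): least fixpoint, start Z0 = {t0, t1, t3, t5}, add states with some successor in Z. Already a fixed point.
Sat(EF (EX ~b)) = {t0, t1, t3, t5}
t1 ∈ Sat(EF (EX ~b)) = {t0, t1, t3, t5}, so the formula holds at t1.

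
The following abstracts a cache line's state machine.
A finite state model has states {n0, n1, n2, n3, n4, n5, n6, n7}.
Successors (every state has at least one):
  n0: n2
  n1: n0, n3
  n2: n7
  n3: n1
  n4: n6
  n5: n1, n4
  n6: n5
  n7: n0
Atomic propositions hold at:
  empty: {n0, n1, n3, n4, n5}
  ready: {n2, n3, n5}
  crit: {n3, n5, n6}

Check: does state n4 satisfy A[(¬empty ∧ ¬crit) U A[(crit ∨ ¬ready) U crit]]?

Yes

Sat(¬empty) = {n2, n6, n7}
Sat(¬crit) = {n0, n1, n2, n4, n7}
Sat(¬empty ∧ ¬crit) = {n2, n7}
Sat(¬ready) = {n0, n1, n4, n6, n7}
Sat(crit ∨ ¬ready) = {n0, n1, n3, n4, n5, n6, n7}
A[(crit ∨ ¬ready) U crit]: least fixpoint, start Z0 = Sat(crit) = {n3, n5, n6}, add states in Sat(crit ∨ ¬ready) with every successor in Z. Z1 = {n3, n4, n5, n6}; fixed.
Sat(A[(crit ∨ ¬ready) U crit]) = {n3, n4, n5, n6}
A[(¬empty ∧ ¬crit) U A[(crit ∨ ¬ready) U crit]]: least fixpoint, start Z0 = Sat(A[(crit ∨ ¬ready) U crit]) = {n3, n4, n5, n6}, add states in Sat(¬empty ∧ ¬crit) with every successor in Z. Already a fixed point.
Sat(A[(¬empty ∧ ¬crit) U A[(crit ∨ ¬ready) U crit]]) = {n3, n4, n5, n6}
n4 ∈ Sat(A[(¬empty ∧ ¬crit) U A[(crit ∨ ¬ready) U crit]]) = {n3, n4, n5, n6}, so the formula holds at n4.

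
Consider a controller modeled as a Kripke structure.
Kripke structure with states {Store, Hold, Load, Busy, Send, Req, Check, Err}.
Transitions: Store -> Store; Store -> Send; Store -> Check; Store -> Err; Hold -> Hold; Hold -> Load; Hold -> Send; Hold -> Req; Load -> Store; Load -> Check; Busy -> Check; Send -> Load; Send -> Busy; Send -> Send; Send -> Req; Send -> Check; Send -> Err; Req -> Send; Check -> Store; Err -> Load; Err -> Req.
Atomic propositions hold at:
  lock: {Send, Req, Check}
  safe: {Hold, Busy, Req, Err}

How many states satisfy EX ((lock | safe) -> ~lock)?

Sat(lock | safe) = {Hold, Busy, Send, Req, Check, Err}
Sat(~lock) = {Store, Hold, Load, Busy, Err}
Sat((lock | safe) -> ~lock) = {Store, Hold, Load, Busy, Err}
Sat(EX ((lock | safe) -> ~lock)) = {s : some successor in {Store, Hold, Load, Busy, Err}} = {Store, Hold, Load, Send, Check, Err}
|Sat(EX ((lock | safe) -> ~lock))| = |{Store, Hold, Load, Send, Check, Err}| = 6.

6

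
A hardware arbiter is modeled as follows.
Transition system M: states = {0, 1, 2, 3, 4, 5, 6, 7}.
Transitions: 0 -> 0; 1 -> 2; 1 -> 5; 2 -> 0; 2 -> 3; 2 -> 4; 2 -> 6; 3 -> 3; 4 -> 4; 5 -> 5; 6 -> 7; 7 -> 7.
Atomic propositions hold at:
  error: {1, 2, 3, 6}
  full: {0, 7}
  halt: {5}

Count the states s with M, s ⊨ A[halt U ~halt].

Sat(~halt) = {0, 1, 2, 3, 4, 6, 7}
A[halt U ~halt]: least fixpoint, start Z0 = Sat(~halt) = {0, 1, 2, 3, 4, 6, 7}, add states in Sat(halt) with every successor in Z. Already a fixed point.
Sat(A[halt U ~halt]) = {0, 1, 2, 3, 4, 6, 7}
|Sat(A[halt U ~halt])| = |{0, 1, 2, 3, 4, 6, 7}| = 7.

7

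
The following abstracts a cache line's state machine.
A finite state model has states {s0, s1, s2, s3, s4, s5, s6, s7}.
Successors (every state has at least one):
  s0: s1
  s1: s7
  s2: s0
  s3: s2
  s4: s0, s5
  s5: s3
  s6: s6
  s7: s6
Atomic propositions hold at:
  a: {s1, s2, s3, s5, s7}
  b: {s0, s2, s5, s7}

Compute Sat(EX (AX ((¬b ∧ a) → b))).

{s0, s1, s3, s5, s6, s7}

Sat(¬b) = {s1, s3, s4, s6}
Sat(¬b ∧ a) = {s1, s3}
Sat((¬b ∧ a) → b) = {s0, s2, s4, s5, s6, s7}
Sat(AX ((¬b ∧ a) → b)) = {s : every successor in {s0, s2, s4, s5, s6, s7}} = {s1, s2, s3, s4, s6, s7}
Sat(EX (AX ((¬b ∧ a) → b))) = {s : some successor in {s1, s2, s3, s4, s6, s7}} = {s0, s1, s3, s5, s6, s7}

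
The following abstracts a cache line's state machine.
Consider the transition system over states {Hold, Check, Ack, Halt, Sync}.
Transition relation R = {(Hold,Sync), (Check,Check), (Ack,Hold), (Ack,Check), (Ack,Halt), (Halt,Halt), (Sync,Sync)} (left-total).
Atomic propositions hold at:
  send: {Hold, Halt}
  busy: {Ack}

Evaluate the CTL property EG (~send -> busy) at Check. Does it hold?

No

Sat(~send) = {Check, Ack, Sync}
Sat(~send -> busy) = {Hold, Ack, Halt}
EG (~send -> busy): greatest fixpoint, start Z0 = {Hold, Ack, Halt}, keep only states in Sat with some successor in Z. Z1 = {Ack, Halt}; fixed.
Sat(EG (~send -> busy)) = {Ack, Halt}
Check ∉ Sat(EG (~send -> busy)) = {Ack, Halt}, so the formula does not hold at Check.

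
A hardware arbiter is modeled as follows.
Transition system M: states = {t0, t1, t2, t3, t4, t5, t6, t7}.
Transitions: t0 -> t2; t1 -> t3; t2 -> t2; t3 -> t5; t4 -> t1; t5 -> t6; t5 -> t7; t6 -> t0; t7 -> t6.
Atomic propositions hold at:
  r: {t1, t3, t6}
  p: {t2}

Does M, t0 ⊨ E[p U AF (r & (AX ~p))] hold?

No

Sat(~p) = {t0, t1, t3, t4, t5, t6, t7}
Sat(AX ~p) = {s : every successor in {t0, t1, t3, t4, t5, t6, t7}} = {t1, t3, t4, t5, t6, t7}
Sat(r & (AX ~p)) = {t1, t3, t6}
AF (r & (AX ~p)): least fixpoint, start Z0 = {t1, t3, t6}, add states with every successor in Z. Z1 = {t1, t3, t4, t6, t7}; Z2 = {t1, t3, t4, t5, t6, t7}; fixed.
Sat(AF (r & (AX ~p))) = {t1, t3, t4, t5, t6, t7}
E[p U AF (r & (AX ~p))]: least fixpoint, start Z0 = Sat(AF (r & (AX ~p))) = {t1, t3, t4, t5, t6, t7}, add states in Sat(p) with some successor in Z. Already a fixed point.
Sat(E[p U AF (r & (AX ~p))]) = {t1, t3, t4, t5, t6, t7}
t0 ∉ Sat(E[p U AF (r & (AX ~p))]) = {t1, t3, t4, t5, t6, t7}, so the formula does not hold at t0.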